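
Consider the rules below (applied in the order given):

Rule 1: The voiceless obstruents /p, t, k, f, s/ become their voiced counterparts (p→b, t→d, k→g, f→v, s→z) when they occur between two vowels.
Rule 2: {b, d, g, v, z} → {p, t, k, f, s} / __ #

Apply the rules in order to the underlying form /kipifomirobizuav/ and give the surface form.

kibivomirobizuaf

Rule 1 (intervocalic voicing): /p/ is a voiceless obstruent between vowels /i/ and /i/, so it voices to [b]. /f/ is a voiceless obstruent between vowels /i/ and /o/, so it voices to [v]. /kipifomirobizuav/ → kibivomirobizuav.
Rule 2 (final devoicing): /v/ is a voiced obstruent in word-final position, so it devoices to [f]. /kibivomirobizuav/ → kibivomirobizuaf.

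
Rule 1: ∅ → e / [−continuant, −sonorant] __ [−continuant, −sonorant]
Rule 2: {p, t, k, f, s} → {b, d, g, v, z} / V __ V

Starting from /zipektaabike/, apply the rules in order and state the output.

zibegedaabige

Rule 1 (stop-cluster e-epenthesis): /k/ and /t/ form a stop–stop cluster, so [e] is inserted between them. /zipektaabike/ → zipeketaabike.
Rule 2 (intervocalic voicing): /p/ is a voiceless obstruent between vowels /i/ and /e/, so it voices to [b]. /k/ is a voiceless obstruent between vowels /e/ and /e/, so it voices to [g]. /t/ is a voiceless obstruent between vowels /e/ and /a/, so it voices to [d]. /k/ is a voiceless obstruent between vowels /i/ and /e/, so it voices to [g]. /zipeketaabike/ → zibegedaabige.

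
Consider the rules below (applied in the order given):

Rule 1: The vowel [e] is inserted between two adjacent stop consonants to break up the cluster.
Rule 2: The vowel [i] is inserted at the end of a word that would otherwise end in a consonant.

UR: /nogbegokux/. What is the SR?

nogebegokuxi

Rule 1 (stop-cluster e-epenthesis): /g/ and /b/ form a stop–stop cluster, so [e] is inserted between them. /nogbegokux/ → nogebegokux.
Rule 2 (final i-epenthesis): the form ends in the consonant /x/, so [i] is inserted word-finally. /nogebegokux/ → nogebegokuxi.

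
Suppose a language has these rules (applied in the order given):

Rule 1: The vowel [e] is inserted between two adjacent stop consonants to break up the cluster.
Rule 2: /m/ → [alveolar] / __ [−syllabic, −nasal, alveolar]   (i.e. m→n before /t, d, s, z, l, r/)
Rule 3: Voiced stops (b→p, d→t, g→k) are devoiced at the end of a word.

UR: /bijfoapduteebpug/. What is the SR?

bijfoapeduteebepuk

Rule 1 (stop-cluster e-epenthesis): /p/ and /d/ form a stop–stop cluster, so [e] is inserted between them. /b/ and /p/ form a stop–stop cluster, so [e] is inserted between them. /bijfoapduteebpug/ → bijfoapeduteebepug.
Rule 2 (nasal place assimilation): no segment meets the environment; /bijfoapeduteebepug/ is unchanged.
Rule 3 (final devoicing): /g/ is a voiced stop in word-final position, so it devoices to [k]. /bijfoapeduteebepug/ → bijfoapeduteebepuk.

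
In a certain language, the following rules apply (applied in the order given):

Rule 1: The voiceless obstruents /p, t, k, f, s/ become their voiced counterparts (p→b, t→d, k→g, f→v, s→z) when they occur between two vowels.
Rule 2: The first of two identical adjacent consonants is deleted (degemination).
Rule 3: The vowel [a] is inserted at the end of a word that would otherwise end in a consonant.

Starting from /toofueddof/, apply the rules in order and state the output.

Rule 1 (intervocalic voicing): /f/ is a voiceless obstruent between vowels /o/ and /u/, so it voices to [v]. /toofueddof/ → toovueddof.
Rule 2 (degemination): /dd/ is a geminate; the first /d/ deletes. /toovueddof/ → toovuedof.
Rule 3 (final a-epenthesis): the form ends in the consonant /f/, so [a] is inserted word-finally. /toovuedof/ → toovuedofa.

toovuedofa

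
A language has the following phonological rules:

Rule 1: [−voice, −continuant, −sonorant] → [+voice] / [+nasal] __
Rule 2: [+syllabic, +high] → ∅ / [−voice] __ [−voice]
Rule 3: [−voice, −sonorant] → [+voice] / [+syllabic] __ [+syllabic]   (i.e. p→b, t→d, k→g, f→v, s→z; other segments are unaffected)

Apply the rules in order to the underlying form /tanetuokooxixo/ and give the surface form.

taneduogooxxo

Rule 1 (post-nasal voicing): no segment meets the environment; /tanetuokooxixo/ is unchanged.
Rule 2 (high vowel syncope): /i/ is a high vowel flanked by voiceless consonants /x/ and /x/, so it deletes. /tanetuokooxixo/ → tanetuokooxxo.
Rule 3 (intervocalic voicing): /t/ is a voiceless obstruent between vowels /e/ and /u/, so it voices to [d]. /k/ is a voiceless obstruent between vowels /o/ and /o/, so it voices to [g]. /tanetuokooxxo/ → taneduogooxxo.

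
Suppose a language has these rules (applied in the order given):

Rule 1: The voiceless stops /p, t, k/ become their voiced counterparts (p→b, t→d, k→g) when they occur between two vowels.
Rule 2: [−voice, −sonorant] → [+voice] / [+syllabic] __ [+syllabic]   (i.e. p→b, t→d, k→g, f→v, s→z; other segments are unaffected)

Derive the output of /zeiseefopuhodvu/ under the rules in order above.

zeizeevobuhodvu

Rule 1 (intervocalic voicing): /p/ is a voiceless stop between vowels /o/ and /u/, so it voices to [b]. /zeiseefopuhodvu/ → zeiseefobuhodvu.
Rule 2 (intervocalic voicing): /s/ is a voiceless obstruent between vowels /i/ and /e/, so it voices to [z]. /f/ is a voiceless obstruent between vowels /e/ and /o/, so it voices to [v]. /zeiseefobuhodvu/ → zeizeevobuhodvu.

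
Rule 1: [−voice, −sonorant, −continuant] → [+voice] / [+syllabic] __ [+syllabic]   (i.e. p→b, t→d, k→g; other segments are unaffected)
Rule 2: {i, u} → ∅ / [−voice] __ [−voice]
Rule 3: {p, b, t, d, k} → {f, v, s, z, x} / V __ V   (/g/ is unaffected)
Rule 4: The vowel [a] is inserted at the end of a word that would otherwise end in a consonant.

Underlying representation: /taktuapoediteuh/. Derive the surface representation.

taktuavoezizeuha

Rule 1 (intervocalic voicing): /p/ is a voiceless stop between vowels /a/ and /o/, so it voices to [b]. /t/ is a voiceless stop between vowels /i/ and /e/, so it voices to [d]. /taktuapoediteuh/ → taktuaboedideuh.
Rule 2 (high vowel syncope): no segment meets the environment; /taktuaboedideuh/ is unchanged.
Rule 3 (intervocalic spirantization): /b/ is a stop between vowels /a/ and /o/, so it spirantizes to the fricative [v]. /d/ is a stop between vowels /e/ and /i/, so it spirantizes to the fricative [z]. /d/ is a stop between vowels /i/ and /e/, so it spirantizes to the fricative [z]. /taktuaboedideuh/ → taktuavoezizeuh.
Rule 4 (final a-epenthesis): the form ends in the consonant /h/, so [a] is inserted word-finally. /taktuavoezizeuh/ → taktuavoezizeuha.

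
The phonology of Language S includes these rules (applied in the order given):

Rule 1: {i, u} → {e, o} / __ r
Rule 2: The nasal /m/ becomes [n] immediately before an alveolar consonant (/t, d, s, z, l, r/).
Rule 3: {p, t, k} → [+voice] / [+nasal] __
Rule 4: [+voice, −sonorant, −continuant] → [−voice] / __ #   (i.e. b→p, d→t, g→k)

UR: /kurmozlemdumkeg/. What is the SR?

Rule 1 (pre-rhotic lowering): /u/ is a high vowel immediately before /r/, so it lowers to [o]. /kurmozlemdumkeg/ → kormozlemdumkeg.
Rule 2 (nasal place assimilation): /m/ precedes the alveolar consonant /d/, so it assimilates in place to [n]. /kormozlemdumkeg/ → kormozlendumkeg.
Rule 3 (post-nasal voicing): /k/ is a voiceless stop immediately after the nasal /m/, so it voices to [g]. /kormozlendumkeg/ → kormozlendumgeg.
Rule 4 (final devoicing): /g/ is a voiced stop in word-final position, so it devoices to [k]. /kormozlendumgeg/ → kormozlendumgek.

kormozlendumgek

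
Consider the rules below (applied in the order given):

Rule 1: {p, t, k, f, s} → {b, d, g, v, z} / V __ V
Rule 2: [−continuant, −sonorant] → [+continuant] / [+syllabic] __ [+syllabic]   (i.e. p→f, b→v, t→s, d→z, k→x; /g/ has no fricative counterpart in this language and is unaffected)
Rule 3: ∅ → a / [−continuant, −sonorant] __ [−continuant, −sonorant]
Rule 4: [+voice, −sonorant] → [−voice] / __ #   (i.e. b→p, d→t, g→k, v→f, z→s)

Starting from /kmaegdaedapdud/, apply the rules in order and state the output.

kmaegadaezapadut

Rule 1 (intervocalic voicing): no segment meets the environment; /kmaegdaedapdud/ is unchanged.
Rule 2 (intervocalic spirantization): /d/ is a stop between vowels /e/ and /a/, so it spirantizes to the fricative [z]. /kmaegdaedapdud/ → kmaegdaezapdud.
Rule 3 (stop-cluster a-epenthesis): /g/ and /d/ form a stop–stop cluster, so [a] is inserted between them. /p/ and /d/ form a stop–stop cluster, so [a] is inserted between them. /kmaegdaezapdud/ → kmaegadaezapadud.
Rule 4 (final devoicing): /d/ is a voiced obstruent in word-final position, so it devoices to [t]. /kmaegadaezapadud/ → kmaegadaezapadut.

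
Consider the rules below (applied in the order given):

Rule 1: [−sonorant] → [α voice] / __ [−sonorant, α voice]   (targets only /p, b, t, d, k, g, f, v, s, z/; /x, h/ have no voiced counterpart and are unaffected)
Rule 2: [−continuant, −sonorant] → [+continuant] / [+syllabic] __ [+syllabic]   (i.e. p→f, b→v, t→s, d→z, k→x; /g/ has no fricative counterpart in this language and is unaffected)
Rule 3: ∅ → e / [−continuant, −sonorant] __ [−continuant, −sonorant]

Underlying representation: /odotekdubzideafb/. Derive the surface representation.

ozosegedubzizeavb

Rule 1 (regressive voicing assimilation): /k/ precedes the voiced obstruent /d/, so it voices to [g] by assimilation. /f/ precedes the voiced obstruent /b/, so it voices to [v] by assimilation. /odotekdubzideafb/ → odotegdubzideavb.
Rule 2 (intervocalic spirantization): /d/ is a stop between vowels /o/ and /o/, so it spirantizes to the fricative [z]. /t/ is a stop between vowels /o/ and /e/, so it spirantizes to the fricative [s]. /d/ is a stop between vowels /i/ and /e/, so it spirantizes to the fricative [z]. /odotegdubzideavb/ → ozosegdubzizeavb.
Rule 3 (stop-cluster e-epenthesis): /g/ and /d/ form a stop–stop cluster, so [e] is inserted between them. /ozosegdubzizeavb/ → ozosegedubzizeavb.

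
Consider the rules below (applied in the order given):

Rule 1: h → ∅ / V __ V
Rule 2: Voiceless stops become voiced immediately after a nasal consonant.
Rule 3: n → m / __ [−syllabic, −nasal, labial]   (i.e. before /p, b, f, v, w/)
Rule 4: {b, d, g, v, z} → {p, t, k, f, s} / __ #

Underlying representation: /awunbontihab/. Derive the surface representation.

Rule 1 (intervocalic h-deletion): /h/ occurs between vowels /i/ and /a/, so it deletes. /awunbontihab/ → awunbontiab.
Rule 2 (post-nasal voicing): /t/ is a voiceless stop immediately after the nasal /n/, so it voices to [d]. /awunbontiab/ → awunbondiab.
Rule 3 (nasal place assimilation): /n/ precedes the labial consonant /b/, so it assimilates in place to [m]. /awunbondiab/ → awumbondiab.
Rule 4 (final devoicing): /b/ is a voiced obstruent in word-final position, so it devoices to [p]. /awumbondiab/ → awumbondiap.

awumbondiap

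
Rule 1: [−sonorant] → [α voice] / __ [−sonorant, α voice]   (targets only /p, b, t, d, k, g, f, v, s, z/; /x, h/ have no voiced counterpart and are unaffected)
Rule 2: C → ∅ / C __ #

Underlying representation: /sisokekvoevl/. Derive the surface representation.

Rule 1 (regressive voicing assimilation): /k/ precedes the voiced obstruent /v/, so it voices to [g] by assimilation. /sisokekvoevl/ → sisokegvoevl.
Rule 2 (final cluster simplification): /l/ is the second consonant of a word-final cluster /vl/, so it deletes. /sisokegvoevl/ → sisokegvoev.

sisokegvoev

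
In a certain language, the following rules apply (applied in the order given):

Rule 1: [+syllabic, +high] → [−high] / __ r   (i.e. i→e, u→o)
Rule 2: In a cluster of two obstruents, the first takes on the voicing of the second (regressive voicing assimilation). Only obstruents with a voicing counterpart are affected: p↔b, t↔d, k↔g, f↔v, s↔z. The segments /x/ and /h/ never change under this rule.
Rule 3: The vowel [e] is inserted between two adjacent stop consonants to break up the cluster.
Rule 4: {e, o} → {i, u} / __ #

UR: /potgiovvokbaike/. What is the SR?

Rule 1 (pre-rhotic lowering): no segment meets the environment; /potgiovvokbaike/ is unchanged.
Rule 2 (regressive voicing assimilation): /t/ precedes the voiced obstruent /g/, so it voices to [d] by assimilation. /k/ precedes the voiced obstruent /b/, so it voices to [g] by assimilation. /potgiovvokbaike/ → podgiovvogbaike.
Rule 3 (stop-cluster e-epenthesis): /d/ and /g/ form a stop–stop cluster, so [e] is inserted between them. /g/ and /b/ form a stop–stop cluster, so [e] is inserted between them. /podgiovvogbaike/ → podegiovvogebaike.
Rule 4 (final vowel raising): /e/ is a mid vowel in word-final position, so it raises to [i]. /podegiovvogebaike/ → podegiovvogebaiki.

podegiovvogebaiki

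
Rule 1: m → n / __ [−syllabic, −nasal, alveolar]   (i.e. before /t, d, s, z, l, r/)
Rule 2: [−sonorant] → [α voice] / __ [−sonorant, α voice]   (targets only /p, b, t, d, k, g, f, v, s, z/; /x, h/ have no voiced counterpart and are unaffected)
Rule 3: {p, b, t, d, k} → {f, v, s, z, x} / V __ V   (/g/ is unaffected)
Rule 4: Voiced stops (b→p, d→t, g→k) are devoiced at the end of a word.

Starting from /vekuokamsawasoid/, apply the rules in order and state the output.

Rule 1 (nasal place assimilation): /m/ precedes the alveolar consonant /s/, so it assimilates in place to [n]. /vekuokamsawasoid/ → vekuokansawasoid.
Rule 2 (regressive voicing assimilation): no segment meets the environment; /vekuokansawasoid/ is unchanged.
Rule 3 (intervocalic spirantization): /k/ is a stop between vowels /e/ and /u/, so it spirantizes to the fricative [x]. /k/ is a stop between vowels /o/ and /a/, so it spirantizes to the fricative [x]. /vekuokansawasoid/ → vexuoxansawasoid.
Rule 4 (final devoicing): /d/ is a voiced stop in word-final position, so it devoices to [t]. /vexuoxansawasoid/ → vexuoxansawasoit.

vexuoxansawasoit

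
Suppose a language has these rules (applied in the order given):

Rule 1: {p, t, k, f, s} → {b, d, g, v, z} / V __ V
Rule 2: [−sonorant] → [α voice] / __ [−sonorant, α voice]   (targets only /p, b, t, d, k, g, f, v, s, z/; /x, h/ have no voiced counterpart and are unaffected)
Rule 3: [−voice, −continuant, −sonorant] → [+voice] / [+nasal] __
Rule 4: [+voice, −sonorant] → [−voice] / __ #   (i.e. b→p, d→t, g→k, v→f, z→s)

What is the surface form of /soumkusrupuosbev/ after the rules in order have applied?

soumgusrubuozbef

Rule 1 (intervocalic voicing): /p/ is a voiceless obstruent between vowels /u/ and /u/, so it voices to [b]. /soumkusrupuosbev/ → soumkusrubuosbev.
Rule 2 (regressive voicing assimilation): /s/ precedes the voiced obstruent /b/, so it voices to [z] by assimilation. /soumkusrubuosbev/ → soumkusrubuozbev.
Rule 3 (post-nasal voicing): /k/ is a voiceless stop immediately after the nasal /m/, so it voices to [g]. /soumkusrubuozbev/ → soumgusrubuozbev.
Rule 4 (final devoicing): /v/ is a voiced obstruent in word-final position, so it devoices to [f]. /soumgusrubuozbev/ → soumgusrubuozbef.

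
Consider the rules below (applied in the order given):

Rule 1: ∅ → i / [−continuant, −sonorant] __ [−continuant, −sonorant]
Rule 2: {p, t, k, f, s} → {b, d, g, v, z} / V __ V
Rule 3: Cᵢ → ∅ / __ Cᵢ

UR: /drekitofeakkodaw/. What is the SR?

Rule 1 (stop-cluster i-epenthesis): /k/ and /k/ form a stop–stop cluster, so [i] is inserted between them. /drekitofeakkodaw/ → drekitofeakikodaw.
Rule 2 (intervocalic voicing): /k/ is a voiceless obstruent between vowels /e/ and /i/, so it voices to [g]. /t/ is a voiceless obstruent between vowels /i/ and /o/, so it voices to [d]. /f/ is a voiceless obstruent between vowels /o/ and /e/, so it voices to [v]. /k/ is a voiceless obstruent between vowels /a/ and /i/, so it voices to [g]. /k/ is a voiceless obstruent between vowels /i/ and /o/, so it voices to [g]. /drekitofeakikodaw/ → dregidoveagigodaw.
Rule 3 (degemination): no segment meets the environment; /dregidoveagigodaw/ is unchanged.

dregidoveagigodaw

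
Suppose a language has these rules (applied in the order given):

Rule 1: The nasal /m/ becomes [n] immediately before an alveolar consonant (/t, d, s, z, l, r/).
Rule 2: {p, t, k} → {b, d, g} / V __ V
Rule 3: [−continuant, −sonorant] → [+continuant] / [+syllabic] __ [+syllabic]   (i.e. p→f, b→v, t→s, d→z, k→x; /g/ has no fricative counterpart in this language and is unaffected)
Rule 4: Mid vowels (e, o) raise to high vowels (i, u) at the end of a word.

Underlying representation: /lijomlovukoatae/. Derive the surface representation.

Rule 1 (nasal place assimilation): /m/ precedes the alveolar consonant /l/, so it assimilates in place to [n]. /lijomlovukoatae/ → lijonlovukoatae.
Rule 2 (intervocalic voicing): /k/ is a voiceless stop between vowels /u/ and /o/, so it voices to [g]. /t/ is a voiceless stop between vowels /a/ and /a/, so it voices to [d]. /lijonlovukoatae/ → lijonlovugoadae.
Rule 3 (intervocalic spirantization): /d/ is a stop between vowels /a/ and /a/, so it spirantizes to the fricative [z]. /lijonlovugoadae/ → lijonlovugoazae.
Rule 4 (final vowel raising): /e/ is a mid vowel in word-final position, so it raises to [i]. /lijonlovugoazae/ → lijonlovugoazai.

lijonlovugoazai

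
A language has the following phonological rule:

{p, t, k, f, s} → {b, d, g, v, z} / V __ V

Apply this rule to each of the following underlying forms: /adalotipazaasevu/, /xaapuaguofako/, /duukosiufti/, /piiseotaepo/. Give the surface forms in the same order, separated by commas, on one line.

adalodibazaazevu, xaabuaguovago, duugoziufti, piizeodaebo

/adalotipazaasevu/: /t/ is a voiceless obstruent between vowels /o/ and /i/, so it voices to [d]. /p/ is a voiceless obstruent between vowels /i/ and /a/, so it voices to [b]. /s/ is a voiceless obstruent between vowels /a/ and /e/, so it voices to [z]. → [adalodibazaazevu].
/xaapuaguofako/: /p/ is a voiceless obstruent between vowels /a/ and /u/, so it voices to [b]. /f/ is a voiceless obstruent between vowels /o/ and /a/, so it voices to [v]. /k/ is a voiceless obstruent between vowels /a/ and /o/, so it voices to [g]. → [xaabuaguovago].
/duukosiufti/: /k/ is a voiceless obstruent between vowels /u/ and /o/, so it voices to [g]. /s/ is a voiceless obstruent between vowels /o/ and /i/, so it voices to [z]. → [duugoziufti].
/piiseotaepo/: /s/ is a voiceless obstruent between vowels /i/ and /e/, so it voices to [z]. /t/ is a voiceless obstruent between vowels /o/ and /a/, so it voices to [d]. /p/ is a voiceless obstruent between vowels /e/ and /o/, so it voices to [b]. → [piizeodaebo].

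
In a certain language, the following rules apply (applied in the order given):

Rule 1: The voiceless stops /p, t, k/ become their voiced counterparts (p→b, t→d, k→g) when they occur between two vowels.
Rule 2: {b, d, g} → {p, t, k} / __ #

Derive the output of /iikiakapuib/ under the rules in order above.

Rule 1 (intervocalic voicing): /k/ is a voiceless stop between vowels /i/ and /i/, so it voices to [g]. /k/ is a voiceless stop between vowels /a/ and /a/, so it voices to [g]. /p/ is a voiceless stop between vowels /a/ and /u/, so it voices to [b]. /iikiakapuib/ → iigiagabuib.
Rule 2 (final devoicing): /b/ is a voiced stop in word-final position, so it devoices to [p]. /iigiagabuib/ → iigiagabuip.

iigiagabuip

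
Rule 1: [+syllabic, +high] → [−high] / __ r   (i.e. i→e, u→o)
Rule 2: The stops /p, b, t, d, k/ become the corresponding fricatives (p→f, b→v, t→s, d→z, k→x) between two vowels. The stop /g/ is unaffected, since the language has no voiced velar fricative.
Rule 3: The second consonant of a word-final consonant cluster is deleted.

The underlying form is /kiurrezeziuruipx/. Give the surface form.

Rule 1 (pre-rhotic lowering): /u/ is a high vowel immediately before /r/, so it lowers to [o]. /u/ is a high vowel immediately before /r/, so it lowers to [o]. /kiurrezeziuruipx/ → kiorrezezioruipx.
Rule 2 (intervocalic spirantization): no segment meets the environment; /kiorrezezioruipx/ is unchanged.
Rule 3 (final cluster simplification): /x/ is the second consonant of a word-final cluster /px/, so it deletes. /kiorrezezioruipx/ → kiorrezezioruip.

kiorrezezioruip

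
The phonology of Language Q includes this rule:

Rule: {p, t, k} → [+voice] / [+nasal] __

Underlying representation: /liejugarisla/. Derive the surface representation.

No segment of /liejugarisla/ meets the structural description of the rule, so the form surfaces unchanged.

liejugarisla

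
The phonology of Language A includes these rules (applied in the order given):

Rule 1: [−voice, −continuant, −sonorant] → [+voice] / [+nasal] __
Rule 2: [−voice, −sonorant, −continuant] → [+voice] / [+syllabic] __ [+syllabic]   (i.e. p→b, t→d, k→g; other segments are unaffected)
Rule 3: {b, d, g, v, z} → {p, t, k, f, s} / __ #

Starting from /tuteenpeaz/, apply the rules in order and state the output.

Rule 1 (post-nasal voicing): /p/ is a voiceless stop immediately after the nasal /n/, so it voices to [b]. /tuteenpeaz/ → tuteenbeaz.
Rule 2 (intervocalic voicing): /t/ is a voiceless stop between vowels /u/ and /e/, so it voices to [d]. /tuteenbeaz/ → tudeenbeaz.
Rule 3 (final devoicing): /z/ is a voiced obstruent in word-final position, so it devoices to [s]. /tudeenbeaz/ → tudeenbeas.

tudeenbeas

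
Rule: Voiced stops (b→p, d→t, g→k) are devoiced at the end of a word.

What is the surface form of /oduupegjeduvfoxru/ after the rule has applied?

oduupegjeduvfoxru

No segment of /oduupegjeduvfoxru/ meets the structural description of the rule, so the form surfaces unchanged.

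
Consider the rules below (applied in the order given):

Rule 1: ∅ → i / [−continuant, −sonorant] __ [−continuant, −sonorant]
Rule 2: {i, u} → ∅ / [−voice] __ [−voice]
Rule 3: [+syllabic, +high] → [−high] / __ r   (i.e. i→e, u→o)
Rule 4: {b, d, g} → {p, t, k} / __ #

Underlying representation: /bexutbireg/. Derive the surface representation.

Rule 1 (stop-cluster i-epenthesis): /t/ and /b/ form a stop–stop cluster, so [i] is inserted between them. /bexutbireg/ → bexutibireg.
Rule 2 (high vowel syncope): /u/ is a high vowel flanked by voiceless consonants /x/ and /t/, so it deletes. /bexutibireg/ → bextibireg.
Rule 3 (pre-rhotic lowering): /i/ is a high vowel immediately before /r/, so it lowers to [e]. /bextibireg/ → bextibereg.
Rule 4 (final devoicing): /g/ is a voiced stop in word-final position, so it devoices to [k]. /bextibereg/ → bextiberek.

bextiberek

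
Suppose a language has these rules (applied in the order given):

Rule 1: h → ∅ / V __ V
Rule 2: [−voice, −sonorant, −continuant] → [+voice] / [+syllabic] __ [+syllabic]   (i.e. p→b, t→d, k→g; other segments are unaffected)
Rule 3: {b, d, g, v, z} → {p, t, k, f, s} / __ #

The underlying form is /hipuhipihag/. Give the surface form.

hibuibiak

Rule 1 (intervocalic h-deletion): /h/ occurs between vowels /u/ and /i/, so it deletes. /h/ occurs between vowels /i/ and /a/, so it deletes. /hipuhipihag/ → hipuipiag.
Rule 2 (intervocalic voicing): /p/ is a voiceless stop between vowels /i/ and /u/, so it voices to [b]. /p/ is a voiceless stop between vowels /i/ and /i/, so it voices to [b]. /hipuipiag/ → hibuibiag.
Rule 3 (final devoicing): /g/ is a voiced obstruent in word-final position, so it devoices to [k]. /hibuibiag/ → hibuibiak.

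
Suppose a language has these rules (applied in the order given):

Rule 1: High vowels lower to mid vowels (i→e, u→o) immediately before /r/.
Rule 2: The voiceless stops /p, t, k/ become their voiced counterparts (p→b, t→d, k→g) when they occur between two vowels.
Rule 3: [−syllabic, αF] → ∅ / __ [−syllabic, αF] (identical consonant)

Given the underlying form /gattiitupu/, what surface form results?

gatiidubu

Rule 1 (pre-rhotic lowering): no segment meets the environment; /gattiitupu/ is unchanged.
Rule 2 (intervocalic voicing): /t/ is a voiceless stop between vowels /i/ and /u/, so it voices to [d]. /p/ is a voiceless stop between vowels /u/ and /u/, so it voices to [b]. /gattiitupu/ → gattiidubu.
Rule 3 (degemination): /tt/ is a geminate; the first /t/ deletes. /gattiidubu/ → gatiidubu.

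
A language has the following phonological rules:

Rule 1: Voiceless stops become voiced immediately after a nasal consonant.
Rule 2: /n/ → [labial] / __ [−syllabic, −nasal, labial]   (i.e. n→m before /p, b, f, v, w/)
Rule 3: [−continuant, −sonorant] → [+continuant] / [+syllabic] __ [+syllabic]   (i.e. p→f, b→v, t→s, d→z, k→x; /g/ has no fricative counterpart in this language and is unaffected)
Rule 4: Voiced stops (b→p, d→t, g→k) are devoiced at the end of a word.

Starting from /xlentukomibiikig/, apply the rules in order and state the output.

xlenduxomiviixik

Rule 1 (post-nasal voicing): /t/ is a voiceless stop immediately after the nasal /n/, so it voices to [d]. /xlentukomibiikig/ → xlendukomibiikig.
Rule 2 (nasal place assimilation): no segment meets the environment; /xlendukomibiikig/ is unchanged.
Rule 3 (intervocalic spirantization): /k/ is a stop between vowels /u/ and /o/, so it spirantizes to the fricative [x]. /b/ is a stop between vowels /i/ and /i/, so it spirantizes to the fricative [v]. /k/ is a stop between vowels /i/ and /i/, so it spirantizes to the fricative [x]. /xlendukomibiikig/ → xlenduxomiviixig.
Rule 4 (final devoicing): /g/ is a voiced stop in word-final position, so it devoices to [k]. /xlenduxomiviixig/ → xlenduxomiviixik.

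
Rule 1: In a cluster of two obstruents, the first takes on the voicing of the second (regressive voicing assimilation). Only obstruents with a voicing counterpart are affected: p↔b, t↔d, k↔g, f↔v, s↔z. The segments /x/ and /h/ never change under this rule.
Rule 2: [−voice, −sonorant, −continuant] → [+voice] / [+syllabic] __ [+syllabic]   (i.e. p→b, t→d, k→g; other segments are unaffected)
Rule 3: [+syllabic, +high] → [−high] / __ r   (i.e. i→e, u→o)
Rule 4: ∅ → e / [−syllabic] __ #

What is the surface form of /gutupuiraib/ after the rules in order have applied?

gudubueraibe

Rule 1 (regressive voicing assimilation): no segment meets the environment; /gutupuiraib/ is unchanged.
Rule 2 (intervocalic voicing): /t/ is a voiceless stop between vowels /u/ and /u/, so it voices to [d]. /p/ is a voiceless stop between vowels /u/ and /u/, so it voices to [b]. /gutupuiraib/ → gudubuiraib.
Rule 3 (pre-rhotic lowering): /i/ is a high vowel immediately before /r/, so it lowers to [e]. /gudubuiraib/ → gudubueraib.
Rule 4 (final e-epenthesis): the form ends in the consonant /b/, so [e] is inserted word-finally. /gudubueraib/ → gudubueraibe.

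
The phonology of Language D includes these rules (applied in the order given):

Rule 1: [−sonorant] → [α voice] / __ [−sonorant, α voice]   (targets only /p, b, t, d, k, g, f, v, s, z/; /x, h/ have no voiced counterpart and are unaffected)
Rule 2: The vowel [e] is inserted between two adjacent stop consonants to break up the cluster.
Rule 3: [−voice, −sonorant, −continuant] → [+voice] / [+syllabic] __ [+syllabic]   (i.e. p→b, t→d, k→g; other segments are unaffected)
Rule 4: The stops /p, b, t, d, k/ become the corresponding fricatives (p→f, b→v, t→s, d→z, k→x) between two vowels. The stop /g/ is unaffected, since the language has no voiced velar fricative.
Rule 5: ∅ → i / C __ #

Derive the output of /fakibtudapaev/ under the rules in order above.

Rule 1 (regressive voicing assimilation): /b/ precedes the voiceless obstruent /t/, so it devoices to [p] by assimilation. /fakibtudapaev/ → fakiptudapaev.
Rule 2 (stop-cluster e-epenthesis): /p/ and /t/ form a stop–stop cluster, so [e] is inserted between them. /fakiptudapaev/ → fakipetudapaev.
Rule 3 (intervocalic voicing): /k/ is a voiceless stop between vowels /a/ and /i/, so it voices to [g]. /p/ is a voiceless stop between vowels /i/ and /e/, so it voices to [b]. /t/ is a voiceless stop between vowels /e/ and /u/, so it voices to [d]. /p/ is a voiceless stop between vowels /a/ and /a/, so it voices to [b]. /fakipetudapaev/ → fagibedudabaev.
Rule 4 (intervocalic spirantization): /b/ is a stop between vowels /i/ and /e/, so it spirantizes to the fricative [v]. /d/ is a stop between vowels /e/ and /u/, so it spirantizes to the fricative [z]. /d/ is a stop between vowels /u/ and /a/, so it spirantizes to the fricative [z]. /b/ is a stop between vowels /a/ and /a/, so it spirantizes to the fricative [v]. /fagibedudabaev/ → fagivezuzavaev.
Rule 5 (final i-epenthesis): the form ends in the consonant /v/, so [i] is inserted word-finally. /fagivezuzavaev/ → fagivezuzavaevi.

fagivezuzavaevi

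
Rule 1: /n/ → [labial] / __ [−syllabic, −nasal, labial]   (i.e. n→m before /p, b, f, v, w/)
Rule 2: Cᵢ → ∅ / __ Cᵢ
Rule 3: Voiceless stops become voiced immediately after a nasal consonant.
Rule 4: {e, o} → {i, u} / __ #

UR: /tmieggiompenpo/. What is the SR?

tmiegiombembu

Rule 1 (nasal place assimilation): /n/ precedes the labial consonant /p/, so it assimilates in place to [m]. /tmieggiompenpo/ → tmieggiompempo.
Rule 2 (degemination): /gg/ is a geminate; the first /g/ deletes. /tmieggiompempo/ → tmiegiompempo.
Rule 3 (post-nasal voicing): /p/ is a voiceless stop immediately after the nasal /m/, so it voices to [b]. /p/ is a voiceless stop immediately after the nasal /m/, so it voices to [b]. /tmiegiompempo/ → tmiegiombembo.
Rule 4 (final vowel raising): /o/ is a mid vowel in word-final position, so it raises to [u]. /tmiegiombembo/ → tmiegiombembu.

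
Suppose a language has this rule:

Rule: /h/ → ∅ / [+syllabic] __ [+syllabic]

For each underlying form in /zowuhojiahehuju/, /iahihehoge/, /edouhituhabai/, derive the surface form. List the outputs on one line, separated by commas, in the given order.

zowuojiaeuju, iaieoge, edouituabai

/zowuhojiahehuju/: /h/ occurs between vowels /u/ and /o/, so it deletes. /h/ occurs between vowels /a/ and /e/, so it deletes. /h/ occurs between vowels /e/ and /u/, so it deletes. → [zowuojiaeuju].
/iahihehoge/: /h/ occurs between vowels /a/ and /i/, so it deletes. /h/ occurs between vowels /i/ and /e/, so it deletes. /h/ occurs between vowels /e/ and /o/, so it deletes. → [iaieoge].
/edouhituhabai/: /h/ occurs between vowels /u/ and /i/, so it deletes. /h/ occurs between vowels /u/ and /a/, so it deletes. → [edouituabai].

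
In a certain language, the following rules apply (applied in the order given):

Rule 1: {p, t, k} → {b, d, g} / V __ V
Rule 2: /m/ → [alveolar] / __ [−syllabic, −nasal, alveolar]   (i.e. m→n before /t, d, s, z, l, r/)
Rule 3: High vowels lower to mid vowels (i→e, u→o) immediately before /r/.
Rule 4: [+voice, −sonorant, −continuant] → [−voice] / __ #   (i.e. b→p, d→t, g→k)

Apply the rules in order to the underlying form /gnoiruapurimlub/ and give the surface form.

Rule 1 (intervocalic voicing): /p/ is a voiceless stop between vowels /a/ and /u/, so it voices to [b]. /gnoiruapurimlub/ → gnoiruaburimlub.
Rule 2 (nasal place assimilation): /m/ precedes the alveolar consonant /l/, so it assimilates in place to [n]. /gnoiruaburimlub/ → gnoiruaburinlub.
Rule 3 (pre-rhotic lowering): /i/ is a high vowel immediately before /r/, so it lowers to [e]. /u/ is a high vowel immediately before /r/, so it lowers to [o]. /gnoiruaburinlub/ → gnoeruaborinlub.
Rule 4 (final devoicing): /b/ is a voiced stop in word-final position, so it devoices to [p]. /gnoeruaborinlub/ → gnoeruaborinlup.

gnoeruaborinlup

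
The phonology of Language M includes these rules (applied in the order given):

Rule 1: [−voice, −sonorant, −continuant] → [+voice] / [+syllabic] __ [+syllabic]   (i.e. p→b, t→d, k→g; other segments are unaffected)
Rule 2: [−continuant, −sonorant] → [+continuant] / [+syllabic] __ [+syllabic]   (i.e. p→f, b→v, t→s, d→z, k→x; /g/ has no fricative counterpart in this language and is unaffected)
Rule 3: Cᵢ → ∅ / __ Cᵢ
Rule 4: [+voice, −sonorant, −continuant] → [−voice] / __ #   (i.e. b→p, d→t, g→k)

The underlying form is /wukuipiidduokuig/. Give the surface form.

wuguiviiduoguik

Rule 1 (intervocalic voicing): /k/ is a voiceless stop between vowels /u/ and /u/, so it voices to [g]. /p/ is a voiceless stop between vowels /i/ and /i/, so it voices to [b]. /k/ is a voiceless stop between vowels /o/ and /u/, so it voices to [g]. /wukuipiidduokuig/ → wuguibiidduoguig.
Rule 2 (intervocalic spirantization): /b/ is a stop between vowels /i/ and /i/, so it spirantizes to the fricative [v]. /wuguibiidduoguig/ → wuguiviidduoguig.
Rule 3 (degemination): /dd/ is a geminate; the first /d/ deletes. /wuguiviidduoguig/ → wuguiviiduoguig.
Rule 4 (final devoicing): /g/ is a voiced stop in word-final position, so it devoices to [k]. /wuguiviiduoguig/ → wuguiviiduoguik.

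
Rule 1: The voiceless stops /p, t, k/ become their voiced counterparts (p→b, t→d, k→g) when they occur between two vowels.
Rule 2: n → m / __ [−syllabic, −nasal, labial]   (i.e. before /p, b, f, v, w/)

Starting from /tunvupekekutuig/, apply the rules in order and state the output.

Rule 1 (intervocalic voicing): /p/ is a voiceless stop between vowels /u/ and /e/, so it voices to [b]. /k/ is a voiceless stop between vowels /e/ and /e/, so it voices to [g]. /k/ is a voiceless stop between vowels /e/ and /u/, so it voices to [g]. /t/ is a voiceless stop between vowels /u/ and /u/, so it voices to [d]. /tunvupekekutuig/ → tunvubegeguduig.
Rule 2 (nasal place assimilation): /n/ precedes the labial consonant /v/, so it assimilates in place to [m]. /tunvubegeguduig/ → tumvubegeguduig.

tumvubegeguduig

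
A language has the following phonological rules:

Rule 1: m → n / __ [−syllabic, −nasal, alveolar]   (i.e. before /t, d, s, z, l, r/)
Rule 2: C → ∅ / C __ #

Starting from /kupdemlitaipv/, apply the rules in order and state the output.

Rule 1 (nasal place assimilation): /m/ precedes the alveolar consonant /l/, so it assimilates in place to [n]. /kupdemlitaipv/ → kupdenlitaipv.
Rule 2 (final cluster simplification): /v/ is the second consonant of a word-final cluster /pv/, so it deletes. /kupdenlitaipv/ → kupdenlitaip.

kupdenlitaip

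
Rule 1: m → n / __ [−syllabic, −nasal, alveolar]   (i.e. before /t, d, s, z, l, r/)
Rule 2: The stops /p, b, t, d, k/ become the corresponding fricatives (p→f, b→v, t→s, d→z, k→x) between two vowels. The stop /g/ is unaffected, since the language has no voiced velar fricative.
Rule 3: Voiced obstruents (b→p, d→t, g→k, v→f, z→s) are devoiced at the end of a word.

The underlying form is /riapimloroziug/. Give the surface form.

Rule 1 (nasal place assimilation): /m/ precedes the alveolar consonant /l/, so it assimilates in place to [n]. /riapimloroziug/ → riapinloroziug.
Rule 2 (intervocalic spirantization): /p/ is a stop between vowels /a/ and /i/, so it spirantizes to the fricative [f]. /riapinloroziug/ → riafinloroziug.
Rule 3 (final devoicing): /g/ is a voiced obstruent in word-final position, so it devoices to [k]. /riafinloroziug/ → riafinloroziuk.

riafinloroziuk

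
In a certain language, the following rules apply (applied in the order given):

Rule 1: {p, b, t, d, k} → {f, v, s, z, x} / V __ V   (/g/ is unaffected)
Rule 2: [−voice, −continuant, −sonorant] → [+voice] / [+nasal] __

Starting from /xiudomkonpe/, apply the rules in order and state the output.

Rule 1 (intervocalic spirantization): /d/ is a stop between vowels /u/ and /o/, so it spirantizes to the fricative [z]. /xiudomkonpe/ → xiuzomkonpe.
Rule 2 (post-nasal voicing): /k/ is a voiceless stop immediately after the nasal /m/, so it voices to [g]. /p/ is a voiceless stop immediately after the nasal /n/, so it voices to [b]. /xiuzomkonpe/ → xiuzomgonbe.

xiuzomgonbe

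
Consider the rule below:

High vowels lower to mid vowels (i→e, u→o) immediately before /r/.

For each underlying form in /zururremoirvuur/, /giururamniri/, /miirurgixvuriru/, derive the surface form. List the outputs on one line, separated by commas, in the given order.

zororremoervuor, giororamneri, mierorgixvoreru

/zururremoirvuur/: /u/ is a high vowel immediately before /r/, so it lowers to [o]. /u/ is a high vowel immediately before /r/, so it lowers to [o]. /i/ is a high vowel immediately before /r/, so it lowers to [e]. /u/ is a high vowel immediately before /r/, so it lowers to [o]. → [zororremoervuor].
/giururamniri/: /u/ is a high vowel immediately before /r/, so it lowers to [o]. /u/ is a high vowel immediately before /r/, so it lowers to [o]. /i/ is a high vowel immediately before /r/, so it lowers to [e]. → [giororamneri].
/miirurgixvuriru/: /i/ is a high vowel immediately before /r/, so it lowers to [e]. /u/ is a high vowel immediately before /r/, so it lowers to [o]. /u/ is a high vowel immediately before /r/, so it lowers to [o]. /i/ is a high vowel immediately before /r/, so it lowers to [e]. → [mierorgixvoreru].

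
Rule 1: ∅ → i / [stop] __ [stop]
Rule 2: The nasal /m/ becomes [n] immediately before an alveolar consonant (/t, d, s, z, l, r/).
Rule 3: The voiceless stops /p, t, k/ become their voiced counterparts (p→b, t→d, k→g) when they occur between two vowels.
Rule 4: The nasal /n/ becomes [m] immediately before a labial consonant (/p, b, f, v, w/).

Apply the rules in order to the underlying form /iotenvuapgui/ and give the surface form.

Rule 1 (stop-cluster i-epenthesis): /p/ and /g/ form a stop–stop cluster, so [i] is inserted between them. /iotenvuapgui/ → iotenvuapigui.
Rule 2 (nasal place assimilation): no segment meets the environment; /iotenvuapigui/ is unchanged.
Rule 3 (intervocalic voicing): /t/ is a voiceless stop between vowels /o/ and /e/, so it voices to [d]. /p/ is a voiceless stop between vowels /a/ and /i/, so it voices to [b]. /iotenvuapigui/ → iodenvuabigui.
Rule 4 (nasal place assimilation): /n/ precedes the labial consonant /v/, so it assimilates in place to [m]. /iodenvuabigui/ → iodemvuabigui.

iodemvuabigui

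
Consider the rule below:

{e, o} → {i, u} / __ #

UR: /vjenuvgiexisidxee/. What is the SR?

/e/ is a mid vowel in word-final position, so it raises to [i].
Surface form: [vjenuvgiexisidxei].

vjenuvgiexisidxei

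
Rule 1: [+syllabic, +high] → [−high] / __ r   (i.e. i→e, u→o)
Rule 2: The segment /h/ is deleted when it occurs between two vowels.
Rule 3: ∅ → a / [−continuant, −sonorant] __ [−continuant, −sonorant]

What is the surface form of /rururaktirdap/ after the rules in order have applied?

rororakaterdap

Rule 1 (pre-rhotic lowering): /u/ is a high vowel immediately before /r/, so it lowers to [o]. /u/ is a high vowel immediately before /r/, so it lowers to [o]. /i/ is a high vowel immediately before /r/, so it lowers to [e]. /rururaktirdap/ → rororakterdap.
Rule 2 (intervocalic h-deletion): no segment meets the environment; /rororakterdap/ is unchanged.
Rule 3 (stop-cluster a-epenthesis): /k/ and /t/ form a stop–stop cluster, so [a] is inserted between them. /rororakterdap/ → rororakaterdap.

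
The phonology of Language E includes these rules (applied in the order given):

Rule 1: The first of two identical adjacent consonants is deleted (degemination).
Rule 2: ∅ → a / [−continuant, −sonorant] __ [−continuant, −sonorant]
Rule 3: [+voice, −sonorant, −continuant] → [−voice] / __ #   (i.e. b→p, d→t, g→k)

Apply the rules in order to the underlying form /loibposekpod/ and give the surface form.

Rule 1 (degemination): no segment meets the environment; /loibposekpod/ is unchanged.
Rule 2 (stop-cluster a-epenthesis): /b/ and /p/ form a stop–stop cluster, so [a] is inserted between them. /k/ and /p/ form a stop–stop cluster, so [a] is inserted between them. /loibposekpod/ → loibaposekapod.
Rule 3 (final devoicing): /d/ is a voiced stop in word-final position, so it devoices to [t]. /loibaposekapod/ → loibaposekapot.

loibaposekapot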